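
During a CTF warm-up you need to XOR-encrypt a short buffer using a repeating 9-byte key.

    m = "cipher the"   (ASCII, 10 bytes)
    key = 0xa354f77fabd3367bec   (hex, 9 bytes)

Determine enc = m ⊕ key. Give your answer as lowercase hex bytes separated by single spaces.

The 9-byte key repeats, so the effective keystream is a3 54 f7 7f ab d3 36 7b ec a3.
byte 0: 01100011 ^ 10100011 = 11000000
byte 1: 01101001 ^ 01010100 = 00111101
byte 2: 01110000 ^ 11110111 = 10000111
byte 3: 01101000 ^ 01111111 = 00010111
byte 4: 01100101 ^ 10101011 = 11001110
byte 5: 01110010 ^ 11010011 = 10100001
byte 6: 00100000 ^ 00110110 = 00010110
byte 7: 01110100 ^ 01111011 = 00001111
byte 8: 01101000 ^ 11101100 = 10000100
byte 9: 01100101 ^ 10100011 = 11000110

c0 3d 87 17 ce a1 16 0f 84 c6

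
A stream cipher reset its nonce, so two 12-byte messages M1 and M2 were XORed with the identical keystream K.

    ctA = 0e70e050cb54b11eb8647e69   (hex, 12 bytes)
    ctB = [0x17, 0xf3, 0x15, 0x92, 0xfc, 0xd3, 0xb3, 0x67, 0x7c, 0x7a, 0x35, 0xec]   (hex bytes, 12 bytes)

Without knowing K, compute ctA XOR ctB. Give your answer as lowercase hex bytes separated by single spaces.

ctA ⊕ ctB = (M1 ⊕ K) ⊕ (M2 ⊕ K) = M1 ⊕ M2 — the shared key cancels under XOR.
byte 0: 00001110 ^ 00010111 = 00011001
byte 1: 01110000 ^ 11110011 = 10000011
byte 2: 11100000 ^ 00010101 = 11110101
byte 3: 01010000 ^ 10010010 = 11000010
byte 4: 11001011 ^ 11111100 = 00110111
byte 5: 01010100 ^ 11010011 = 10000111
byte 6: 10110001 ^ 10110011 = 00000010
byte 7: 00011110 ^ 01100111 = 01111001
byte 8: 10111000 ^ 01111100 = 11000100
byte 9: 01100100 ^ 01111010 = 00011110
byte 10: 01111110 ^ 00110101 = 01001011
byte 11: 01101001 ^ 11101100 = 10000101

19 83 f5 c2 37 87 02 79 c4 1e 4b 85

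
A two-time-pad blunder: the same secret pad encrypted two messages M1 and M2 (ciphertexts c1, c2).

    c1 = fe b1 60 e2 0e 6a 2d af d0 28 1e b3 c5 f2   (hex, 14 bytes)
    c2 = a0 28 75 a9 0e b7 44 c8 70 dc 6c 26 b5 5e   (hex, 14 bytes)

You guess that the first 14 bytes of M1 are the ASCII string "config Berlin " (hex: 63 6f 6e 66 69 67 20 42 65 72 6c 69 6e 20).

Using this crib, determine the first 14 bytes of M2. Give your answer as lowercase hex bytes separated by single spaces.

3d f6 7b 2d 69 ba 49 25 c5 86 1e fc 1e 8c

First, c1 ⊕ c2 = (M1 ⊕ K) ⊕ (M2 ⊕ K) = M1 ⊕ M2, so the key drops out. Then M2 = (M1 ⊕ M2) ⊕ M1 over the first 14 bytes.
byte 0: (fe XOR a0) XOR 63 = 5e XOR 63 = 3d
byte 1: (b1 XOR 28) XOR 6f = 99 XOR 6f = f6
byte 2: (60 XOR 75) XOR 6e = 15 XOR 6e = 7b
byte 3: (e2 XOR a9) XOR 66 = 4b XOR 66 = 2d
byte 4: (0e XOR 0e) XOR 69 = 00 XOR 69 = 69
byte 5: (6a XOR b7) XOR 67 = dd XOR 67 = ba
byte 6: (2d XOR 44) XOR 20 = 69 XOR 20 = 49
byte 7: (af XOR c8) XOR 42 = 67 XOR 42 = 25
byte 8: (d0 XOR 70) XOR 65 = a0 XOR 65 = c5
byte 9: (28 XOR dc) XOR 72 = f4 XOR 72 = 86
byte 10: (1e XOR 6c) XOR 6c = 72 XOR 6c = 1e
byte 11: (b3 XOR 26) XOR 69 = 95 XOR 69 = fc
byte 12: (c5 XOR b5) XOR 6e = 70 XOR 6e = 1e
byte 13: (f2 XOR 5e) XOR 20 = ac XOR 20 = 8c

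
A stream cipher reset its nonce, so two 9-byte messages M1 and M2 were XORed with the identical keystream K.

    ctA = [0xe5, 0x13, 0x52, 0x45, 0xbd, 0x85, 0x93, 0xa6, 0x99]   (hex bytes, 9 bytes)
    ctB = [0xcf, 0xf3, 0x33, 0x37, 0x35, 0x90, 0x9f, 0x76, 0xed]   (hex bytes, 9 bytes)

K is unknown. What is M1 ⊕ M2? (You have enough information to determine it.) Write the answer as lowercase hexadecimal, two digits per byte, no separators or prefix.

ctA ⊕ ctB = (M1 ⊕ K) ⊕ (M2 ⊕ K) = M1 ⊕ M2 — the shared key cancels under XOR.
byte 0: 229 XOR 207 =  42
byte 1:  19 XOR 243 = 224
byte 2:  82 XOR  51 =  97
byte 3:  69 XOR  55 = 114
byte 4: 189 XOR  53 = 136
byte 5: 133 XOR 144 =  21
byte 6: 147 XOR 159 =  12
byte 7: 166 XOR 118 = 208
byte 8: 153 XOR 237 = 116

2ae0617288150cd074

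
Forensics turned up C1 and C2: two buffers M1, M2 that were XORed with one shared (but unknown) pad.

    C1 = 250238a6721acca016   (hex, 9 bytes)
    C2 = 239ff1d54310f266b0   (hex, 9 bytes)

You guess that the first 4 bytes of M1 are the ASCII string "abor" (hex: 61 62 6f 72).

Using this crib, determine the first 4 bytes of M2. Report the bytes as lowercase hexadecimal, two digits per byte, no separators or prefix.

First, C1 ⊕ C2 = (M1 ⊕ K) ⊕ (M2 ⊕ K) = M1 ⊕ M2, so the key drops out. Then M2 = (M1 ⊕ M2) ⊕ M1 over the first 4 bytes.
byte 0: (25 ⊕ 23) ⊕ 61 = 06 ⊕ 61 = 67
byte 1: (02 ⊕ 9f) ⊕ 62 = 9d ⊕ 62 = ff
byte 2: (38 ⊕ f1) ⊕ 6f = c9 ⊕ 6f = a6
byte 3: (a6 ⊕ d5) ⊕ 72 = 73 ⊕ 72 = 01

67ffa601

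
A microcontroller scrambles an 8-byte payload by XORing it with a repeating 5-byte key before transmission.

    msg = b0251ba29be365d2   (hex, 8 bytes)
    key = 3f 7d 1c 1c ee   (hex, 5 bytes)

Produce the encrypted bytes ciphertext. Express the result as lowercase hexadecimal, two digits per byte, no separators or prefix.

8f5807be75dc18ce

The 5-byte key repeats, so the effective keystream is 3f 7d 1c 1c ee 3f 7d 1c.
byte 0: 10110000 ⊕ 00111111 = 10001111
byte 1: 00100101 ⊕ 01111101 = 01011000
byte 2: 00011011 ⊕ 00011100 = 00000111
byte 3: 10100010 ⊕ 00011100 = 10111110
byte 4: 10011011 ⊕ 11101110 = 01110101
byte 5: 11100011 ⊕ 00111111 = 11011100
byte 6: 01100101 ⊕ 01111101 = 00011000
byte 7: 11010010 ⊕ 00011100 = 11001110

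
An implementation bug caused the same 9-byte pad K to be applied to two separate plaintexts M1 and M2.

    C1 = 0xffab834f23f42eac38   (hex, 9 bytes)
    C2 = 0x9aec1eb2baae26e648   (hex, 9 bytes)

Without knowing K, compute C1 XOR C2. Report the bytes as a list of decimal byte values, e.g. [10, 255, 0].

[101, 71, 157, 253, 153, 90, 8, 74, 112]

C1 ⊕ C2 = (M1 ⊕ K) ⊕ (M2 ⊕ K) = M1 ⊕ M2 — the shared key cancels under XOR.
255 ⊕ 154 = 101
171 ⊕ 236 =  71
131 ⊕  30 = 157
 79 ⊕ 178 = 253
 35 ⊕ 186 = 153
244 ⊕ 174 =  90
 46 ⊕  38 =   8
172 ⊕ 230 =  74
 56 ⊕  72 = 112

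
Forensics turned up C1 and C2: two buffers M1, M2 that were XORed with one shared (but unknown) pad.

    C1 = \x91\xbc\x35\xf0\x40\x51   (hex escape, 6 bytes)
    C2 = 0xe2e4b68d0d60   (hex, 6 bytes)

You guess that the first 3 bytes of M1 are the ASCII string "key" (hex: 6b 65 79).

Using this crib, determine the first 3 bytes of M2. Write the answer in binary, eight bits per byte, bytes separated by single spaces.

00011000 00111101 11111010

First, C1 ⊕ C2 = (M1 ⊕ K) ⊕ (M2 ⊕ K) = M1 ⊕ M2, so the key drops out. Then M2 = (M1 ⊕ M2) ⊕ M1 over the first 3 bytes.
byte 0: (91 ^ e2) ^ 6b = 73 ^ 6b = 18
byte 1: (bc ^ e4) ^ 65 = 58 ^ 65 = 3d
byte 2: (35 ^ b6) ^ 79 = 83 ^ 79 = fa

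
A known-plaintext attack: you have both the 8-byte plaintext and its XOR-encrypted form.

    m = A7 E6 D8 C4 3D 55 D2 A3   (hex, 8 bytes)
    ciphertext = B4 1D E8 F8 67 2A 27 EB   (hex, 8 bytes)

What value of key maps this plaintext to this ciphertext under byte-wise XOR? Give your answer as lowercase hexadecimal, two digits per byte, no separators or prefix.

Since ciphertext = m ⊕ key, XORing both sides with m gives key = m ⊕ ciphertext.
a7 XOR b4 = 13
e6 XOR 1d = fb
d8 XOR e8 = 30
c4 XOR f8 = 3c
3d XOR 67 = 5a
55 XOR 2a = 7f
d2 XOR 27 = f5
a3 XOR eb = 48

13fb303c5a7ff548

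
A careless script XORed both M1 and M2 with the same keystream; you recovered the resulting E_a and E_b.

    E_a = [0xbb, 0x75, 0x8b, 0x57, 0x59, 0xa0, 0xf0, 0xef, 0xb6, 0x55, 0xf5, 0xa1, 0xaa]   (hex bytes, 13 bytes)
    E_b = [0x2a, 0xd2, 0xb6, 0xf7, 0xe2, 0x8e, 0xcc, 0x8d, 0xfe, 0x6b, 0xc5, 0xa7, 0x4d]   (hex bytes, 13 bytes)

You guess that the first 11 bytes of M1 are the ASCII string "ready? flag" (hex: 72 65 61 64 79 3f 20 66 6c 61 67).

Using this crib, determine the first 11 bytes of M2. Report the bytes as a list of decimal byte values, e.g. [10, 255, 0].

First, E_a ⊕ E_b = (M1 ⊕ K) ⊕ (M2 ⊕ K) = M1 ⊕ M2, so the key drops out. Then M2 = (M1 ⊕ M2) ⊕ M1 over the first 11 bytes.
byte 0: (bb xor 2a) xor 72 = 91 xor 72 = e3
byte 1: (75 xor d2) xor 65 = a7 xor 65 = c2
byte 2: (8b xor b6) xor 61 = 3d xor 61 = 5c
byte 3: (57 xor f7) xor 64 = a0 xor 64 = c4
byte 4: (59 xor e2) xor 79 = bb xor 79 = c2
byte 5: (a0 xor 8e) xor 3f = 2e xor 3f = 11
byte 6: (f0 xor cc) xor 20 = 3c xor 20 = 1c
byte 7: (ef xor 8d) xor 66 = 62 xor 66 = 04
byte 8: (b6 xor fe) xor 6c = 48 xor 6c = 24
byte 9: (55 xor 6b) xor 61 = 3e xor 61 = 5f
byte 10: (f5 xor c5) xor 67 = 30 xor 67 = 57

[227, 194, 92, 196, 194, 17, 28, 4, 36, 95, 87]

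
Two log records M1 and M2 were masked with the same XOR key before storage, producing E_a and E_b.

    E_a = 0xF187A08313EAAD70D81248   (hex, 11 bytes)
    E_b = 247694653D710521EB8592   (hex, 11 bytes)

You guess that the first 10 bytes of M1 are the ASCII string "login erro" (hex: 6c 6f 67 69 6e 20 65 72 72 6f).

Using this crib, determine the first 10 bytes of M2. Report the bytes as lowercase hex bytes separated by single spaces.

b9 9e 53 8f 40 bb cd 23 41 f8

First, E_a ⊕ E_b = (M1 ⊕ K) ⊕ (M2 ⊕ K) = M1 ⊕ M2, so the key drops out. Then M2 = (M1 ⊕ M2) ⊕ M1 over the first 10 bytes.
byte 0: (f1 XOR 24) XOR 6c = d5 XOR 6c = b9
byte 1: (87 XOR 76) XOR 6f = f1 XOR 6f = 9e
byte 2: (a0 XOR 94) XOR 67 = 34 XOR 67 = 53
byte 3: (83 XOR 65) XOR 69 = e6 XOR 69 = 8f
byte 4: (13 XOR 3d) XOR 6e = 2e XOR 6e = 40
byte 5: (ea XOR 71) XOR 20 = 9b XOR 20 = bb
byte 6: (ad XOR 05) XOR 65 = a8 XOR 65 = cd
byte 7: (70 XOR 21) XOR 72 = 51 XOR 72 = 23
byte 8: (d8 XOR eb) XOR 72 = 33 XOR 72 = 41
byte 9: (12 XOR 85) XOR 6f = 97 XOR 6f = f8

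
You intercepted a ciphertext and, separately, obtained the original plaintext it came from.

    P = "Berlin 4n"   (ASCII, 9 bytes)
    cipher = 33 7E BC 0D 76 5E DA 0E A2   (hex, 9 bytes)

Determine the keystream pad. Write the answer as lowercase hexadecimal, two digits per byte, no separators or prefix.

711bce611f30fa3acc

Since cipher = P ⊕ pad, XORing both sides with P gives pad = P ⊕ cipher.
42 xor 33 = 71
65 xor 7e = 1b
72 xor bc = ce
6c xor 0d = 61
69 xor 76 = 1f
6e xor 5e = 30
20 xor da = fa
34 xor 0e = 3a
6e xor a2 = cc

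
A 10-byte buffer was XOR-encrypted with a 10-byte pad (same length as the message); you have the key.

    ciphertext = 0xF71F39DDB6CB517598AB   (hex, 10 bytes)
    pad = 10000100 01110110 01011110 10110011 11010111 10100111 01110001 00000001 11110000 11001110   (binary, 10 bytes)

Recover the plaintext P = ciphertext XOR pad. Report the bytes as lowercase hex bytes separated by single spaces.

73 69 67 6e 61 6c 20 74 68 65

f7 ⊕ 84 = 73
1f ⊕ 76 = 69
39 ⊕ 5e = 67
dd ⊕ b3 = 6e
b6 ⊕ d7 = 61
cb ⊕ a7 = 6c
51 ⊕ 71 = 20
75 ⊕ 01 = 74
98 ⊕ f0 = 68
ab ⊕ ce = 65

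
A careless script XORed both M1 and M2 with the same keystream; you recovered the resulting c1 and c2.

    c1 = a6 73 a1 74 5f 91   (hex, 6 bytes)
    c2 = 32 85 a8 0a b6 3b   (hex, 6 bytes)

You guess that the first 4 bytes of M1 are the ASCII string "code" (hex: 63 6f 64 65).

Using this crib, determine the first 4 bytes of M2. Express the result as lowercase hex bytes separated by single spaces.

First, c1 ⊕ c2 = (M1 ⊕ K) ⊕ (M2 ⊕ K) = M1 ⊕ M2, so the key drops out. Then M2 = (M1 ⊕ M2) ⊕ M1 over the first 4 bytes.
byte 0: (a6 xor 32) xor 63 = 94 xor 63 = f7
byte 1: (73 xor 85) xor 6f = f6 xor 6f = 99
byte 2: (a1 xor a8) xor 64 = 09 xor 64 = 6d
byte 3: (74 xor 0a) xor 65 = 7e xor 65 = 1b

f7 99 6d 1b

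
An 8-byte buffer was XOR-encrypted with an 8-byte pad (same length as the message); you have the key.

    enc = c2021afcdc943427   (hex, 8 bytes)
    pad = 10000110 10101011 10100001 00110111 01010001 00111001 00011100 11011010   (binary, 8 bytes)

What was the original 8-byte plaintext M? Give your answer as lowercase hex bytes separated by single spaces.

44 a9 bb cb 8d ad 28 fd

194 ^ 134 =  68
  2 ^ 171 = 169
 26 ^ 161 = 187
252 ^  55 = 203
220 ^  81 = 141
148 ^  57 = 173
 52 ^  28 =  40
 39 ^ 218 = 253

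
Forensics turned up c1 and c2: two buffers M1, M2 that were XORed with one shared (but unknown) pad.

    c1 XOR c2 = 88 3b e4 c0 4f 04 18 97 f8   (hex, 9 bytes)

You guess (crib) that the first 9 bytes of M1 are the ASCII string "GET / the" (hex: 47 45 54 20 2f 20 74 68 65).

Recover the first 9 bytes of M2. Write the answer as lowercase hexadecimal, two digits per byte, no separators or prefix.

Since c1 ⊕ c2 = M1 ⊕ M2, XORing with the guessed M1 bytes yields the corresponding M2 bytes: M2 = (c1 ⊕ c2) ⊕ M1.
10001000 ⊕ 01000111 = 11001111
00111011 ⊕ 01000101 = 01111110
11100100 ⊕ 01010100 = 10110000
11000000 ⊕ 00100000 = 11100000
01001111 ⊕ 00101111 = 01100000
00000100 ⊕ 00100000 = 00100100
00011000 ⊕ 01110100 = 01101100
10010111 ⊕ 01101000 = 11111111
11111000 ⊕ 01100101 = 10011101

cf7eb0e060246cff9d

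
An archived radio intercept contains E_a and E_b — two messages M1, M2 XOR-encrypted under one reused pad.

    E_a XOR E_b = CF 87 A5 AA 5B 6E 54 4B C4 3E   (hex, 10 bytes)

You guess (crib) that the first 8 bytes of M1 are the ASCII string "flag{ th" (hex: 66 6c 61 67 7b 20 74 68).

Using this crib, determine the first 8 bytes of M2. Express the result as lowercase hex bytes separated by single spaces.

a9 eb c4 cd 20 4e 20 23

Since E_a ⊕ E_b = M1 ⊕ M2, XORing with the guessed M1 bytes yields the corresponding M2 bytes: M2 = (E_a ⊕ E_b) ⊕ M1.
byte 0: 207 ^ 102 = 169
byte 1: 135 ^ 108 = 235
byte 2: 165 ^  97 = 196
byte 3: 170 ^ 103 = 205
byte 4:  91 ^ 123 =  32
byte 5: 110 ^  32 =  78
byte 6:  84 ^ 116 =  32
byte 7:  75 ^ 104 =  35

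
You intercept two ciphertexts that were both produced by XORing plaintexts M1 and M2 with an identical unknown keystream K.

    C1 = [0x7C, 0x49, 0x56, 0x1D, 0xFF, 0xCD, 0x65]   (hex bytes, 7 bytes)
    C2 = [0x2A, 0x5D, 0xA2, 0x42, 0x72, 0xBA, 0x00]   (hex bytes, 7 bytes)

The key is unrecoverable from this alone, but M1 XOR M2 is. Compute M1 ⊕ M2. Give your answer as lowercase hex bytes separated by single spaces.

56 14 f4 5f 8d 77 65

C1 ⊕ C2 = (M1 ⊕ K) ⊕ (M2 ⊕ K) = M1 ⊕ M2 — the shared key cancels under XOR.
7c ⊕ 2a = 56
49 ⊕ 5d = 14
56 ⊕ a2 = f4
1d ⊕ 42 = 5f
ff ⊕ 72 = 8d
cd ⊕ ba = 77
65 ⊕ 00 = 65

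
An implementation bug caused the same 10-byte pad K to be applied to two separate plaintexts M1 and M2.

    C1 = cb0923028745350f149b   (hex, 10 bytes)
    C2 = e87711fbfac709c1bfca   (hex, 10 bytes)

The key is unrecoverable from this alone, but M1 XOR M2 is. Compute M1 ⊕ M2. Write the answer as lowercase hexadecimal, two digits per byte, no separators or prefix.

C1 ⊕ C2 = (M1 ⊕ K) ⊕ (M2 ⊕ K) = M1 ⊕ M2 — the shared key cancels under XOR.
cb XOR e8 = 23
09 XOR 77 = 7e
23 XOR 11 = 32
02 XOR fb = f9
87 XOR fa = 7d
45 XOR c7 = 82
35 XOR 09 = 3c
0f XOR c1 = ce
14 XOR bf = ab
9b XOR ca = 51

237e32f97d823cceab51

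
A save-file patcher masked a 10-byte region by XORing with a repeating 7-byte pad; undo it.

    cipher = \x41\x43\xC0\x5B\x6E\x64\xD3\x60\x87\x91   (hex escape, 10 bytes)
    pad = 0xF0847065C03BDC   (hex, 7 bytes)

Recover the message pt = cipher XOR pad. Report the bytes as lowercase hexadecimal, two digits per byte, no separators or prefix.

The 7-byte key repeats, so the effective keystream is f0 84 70 65 c0 3b dc f0 84 70.
byte 0:  65 ^ 240 = 177
byte 1:  67 ^ 132 = 199
byte 2: 192 ^ 112 = 176
byte 3:  91 ^ 101 =  62
byte 4: 110 ^ 192 = 174
byte 5: 100 ^  59 =  95
byte 6: 211 ^ 220 =  15
byte 7:  96 ^ 240 = 144
byte 8: 135 ^ 132 =   3
byte 9: 145 ^ 112 = 225

b1c7b03eae5f0f9003e1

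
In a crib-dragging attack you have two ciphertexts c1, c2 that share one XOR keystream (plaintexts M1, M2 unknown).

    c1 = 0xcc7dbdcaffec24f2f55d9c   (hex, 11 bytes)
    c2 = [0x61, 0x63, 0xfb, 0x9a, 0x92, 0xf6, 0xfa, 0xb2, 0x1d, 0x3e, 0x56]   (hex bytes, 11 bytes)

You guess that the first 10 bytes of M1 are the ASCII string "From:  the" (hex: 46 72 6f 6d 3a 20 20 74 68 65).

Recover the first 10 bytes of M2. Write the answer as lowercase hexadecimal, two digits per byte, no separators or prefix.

First, c1 ⊕ c2 = (M1 ⊕ K) ⊕ (M2 ⊕ K) = M1 ⊕ M2, so the key drops out. Then M2 = (M1 ⊕ M2) ⊕ M1 over the first 10 bytes.
byte 0: (cc ⊕ 61) ⊕ 46 = ad ⊕ 46 = eb
byte 1: (7d ⊕ 63) ⊕ 72 = 1e ⊕ 72 = 6c
byte 2: (bd ⊕ fb) ⊕ 6f = 46 ⊕ 6f = 29
byte 3: (ca ⊕ 9a) ⊕ 6d = 50 ⊕ 6d = 3d
byte 4: (ff ⊕ 92) ⊕ 3a = 6d ⊕ 3a = 57
byte 5: (ec ⊕ f6) ⊕ 20 = 1a ⊕ 20 = 3a
byte 6: (24 ⊕ fa) ⊕ 20 = de ⊕ 20 = fe
byte 7: (f2 ⊕ b2) ⊕ 74 = 40 ⊕ 74 = 34
byte 8: (f5 ⊕ 1d) ⊕ 68 = e8 ⊕ 68 = 80
byte 9: (5d ⊕ 3e) ⊕ 65 = 63 ⊕ 65 = 06

eb6c293d573afe348006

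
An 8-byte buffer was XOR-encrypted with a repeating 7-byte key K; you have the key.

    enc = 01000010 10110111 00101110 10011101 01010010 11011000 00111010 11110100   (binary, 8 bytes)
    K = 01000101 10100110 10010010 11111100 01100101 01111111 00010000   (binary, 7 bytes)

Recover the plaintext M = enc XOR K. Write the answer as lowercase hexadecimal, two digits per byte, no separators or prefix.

0711bc6137a72ab1

The 7-byte key repeats, so the effective keystream is 45 a6 92 fc 65 7f 10 45.
byte 0: 42 XOR 45 = 07
byte 1: b7 XOR a6 = 11
byte 2: 2e XOR 92 = bc
byte 3: 9d XOR fc = 61
byte 4: 52 XOR 65 = 37
byte 5: d8 XOR 7f = a7
byte 6: 3a XOR 10 = 2a
byte 7: f4 XOR 45 = b1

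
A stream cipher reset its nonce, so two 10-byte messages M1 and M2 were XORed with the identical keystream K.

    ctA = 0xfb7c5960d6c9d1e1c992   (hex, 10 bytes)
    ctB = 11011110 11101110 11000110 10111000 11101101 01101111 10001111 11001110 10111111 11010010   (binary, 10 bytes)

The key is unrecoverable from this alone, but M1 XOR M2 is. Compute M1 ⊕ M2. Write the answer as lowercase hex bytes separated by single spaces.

ctA ⊕ ctB = (M1 ⊕ K) ⊕ (M2 ⊕ K) = M1 ⊕ M2 — the shared key cancels under XOR.
11111011 ⊕ 11011110 = 00100101
01111100 ⊕ 11101110 = 10010010
01011001 ⊕ 11000110 = 10011111
01100000 ⊕ 10111000 = 11011000
11010110 ⊕ 11101101 = 00111011
11001001 ⊕ 01101111 = 10100110
11010001 ⊕ 10001111 = 01011110
11100001 ⊕ 11001110 = 00101111
11001001 ⊕ 10111111 = 01110110
10010010 ⊕ 11010010 = 01000000

25 92 9f d8 3b a6 5e 2f 76 40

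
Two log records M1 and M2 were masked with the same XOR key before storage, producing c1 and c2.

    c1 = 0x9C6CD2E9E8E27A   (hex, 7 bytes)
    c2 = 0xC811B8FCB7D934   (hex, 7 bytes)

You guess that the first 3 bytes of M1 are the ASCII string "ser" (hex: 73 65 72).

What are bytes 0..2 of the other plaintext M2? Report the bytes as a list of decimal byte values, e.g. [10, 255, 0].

First, c1 ⊕ c2 = (M1 ⊕ K) ⊕ (M2 ⊕ K) = M1 ⊕ M2, so the key drops out. Then M2 = (M1 ⊕ M2) ⊕ M1 over the first 3 bytes.
byte 0: (9c ⊕ c8) ⊕ 73 = 54 ⊕ 73 = 27
byte 1: (6c ⊕ 11) ⊕ 65 = 7d ⊕ 65 = 18
byte 2: (d2 ⊕ b8) ⊕ 72 = 6a ⊕ 72 = 18

[39, 24, 24]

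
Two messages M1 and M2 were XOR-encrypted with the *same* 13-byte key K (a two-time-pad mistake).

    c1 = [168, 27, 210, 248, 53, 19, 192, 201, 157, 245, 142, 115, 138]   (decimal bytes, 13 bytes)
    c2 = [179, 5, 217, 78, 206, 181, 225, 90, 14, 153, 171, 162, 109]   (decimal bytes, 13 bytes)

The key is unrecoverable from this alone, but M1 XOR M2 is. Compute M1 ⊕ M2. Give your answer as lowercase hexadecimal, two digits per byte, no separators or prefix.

c1 ⊕ c2 = (M1 ⊕ K) ⊕ (M2 ⊕ K) = M1 ⊕ M2 — the shared key cancels under XOR.
10101000 XOR 10110011 = 00011011
00011011 XOR 00000101 = 00011110
11010010 XOR 11011001 = 00001011
11111000 XOR 01001110 = 10110110
00110101 XOR 11001110 = 11111011
00010011 XOR 10110101 = 10100110
11000000 XOR 11100001 = 00100001
11001001 XOR 01011010 = 10010011
10011101 XOR 00001110 = 10010011
11110101 XOR 10011001 = 01101100
10001110 XOR 10101011 = 00100101
01110011 XOR 10100010 = 11010001
10001010 XOR 01101101 = 11100111

1b1e0bb6fba62193936c25d1e7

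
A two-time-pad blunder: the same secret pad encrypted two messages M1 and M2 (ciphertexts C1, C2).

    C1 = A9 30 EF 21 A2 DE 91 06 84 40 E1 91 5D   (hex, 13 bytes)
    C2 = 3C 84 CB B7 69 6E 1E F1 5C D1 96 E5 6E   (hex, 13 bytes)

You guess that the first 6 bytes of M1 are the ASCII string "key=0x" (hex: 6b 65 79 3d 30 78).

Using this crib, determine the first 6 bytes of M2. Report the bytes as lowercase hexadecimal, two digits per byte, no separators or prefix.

First, C1 ⊕ C2 = (M1 ⊕ K) ⊕ (M2 ⊕ K) = M1 ⊕ M2, so the key drops out. Then M2 = (M1 ⊕ M2) ⊕ M1 over the first 6 bytes.
byte 0: (a9 ⊕ 3c) ⊕ 6b = 95 ⊕ 6b = fe
byte 1: (30 ⊕ 84) ⊕ 65 = b4 ⊕ 65 = d1
byte 2: (ef ⊕ cb) ⊕ 79 = 24 ⊕ 79 = 5d
byte 3: (21 ⊕ b7) ⊕ 3d = 96 ⊕ 3d = ab
byte 4: (a2 ⊕ 69) ⊕ 30 = cb ⊕ 30 = fb
byte 5: (de ⊕ 6e) ⊕ 78 = b0 ⊕ 78 = c8

fed15dabfbc8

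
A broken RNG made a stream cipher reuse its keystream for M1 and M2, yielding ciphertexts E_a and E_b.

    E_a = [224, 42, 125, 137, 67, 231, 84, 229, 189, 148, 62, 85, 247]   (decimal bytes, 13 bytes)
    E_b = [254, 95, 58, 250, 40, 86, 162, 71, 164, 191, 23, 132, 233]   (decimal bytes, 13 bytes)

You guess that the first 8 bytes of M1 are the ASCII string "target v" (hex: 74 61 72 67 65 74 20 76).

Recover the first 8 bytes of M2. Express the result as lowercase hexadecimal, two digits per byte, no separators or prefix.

First, E_a ⊕ E_b = (M1 ⊕ K) ⊕ (M2 ⊕ K) = M1 ⊕ M2, so the key drops out. Then M2 = (M1 ⊕ M2) ⊕ M1 over the first 8 bytes.
byte 0: (e0 XOR fe) XOR 74 = 1e XOR 74 = 6a
byte 1: (2a XOR 5f) XOR 61 = 75 XOR 61 = 14
byte 2: (7d XOR 3a) XOR 72 = 47 XOR 72 = 35
byte 3: (89 XOR fa) XOR 67 = 73 XOR 67 = 14
byte 4: (43 XOR 28) XOR 65 = 6b XOR 65 = 0e
byte 5: (e7 XOR 56) XOR 74 = b1 XOR 74 = c5
byte 6: (54 XOR a2) XOR 20 = f6 XOR 20 = d6
byte 7: (e5 XOR 47) XOR 76 = a2 XOR 76 = d4

6a1435140ec5d6d4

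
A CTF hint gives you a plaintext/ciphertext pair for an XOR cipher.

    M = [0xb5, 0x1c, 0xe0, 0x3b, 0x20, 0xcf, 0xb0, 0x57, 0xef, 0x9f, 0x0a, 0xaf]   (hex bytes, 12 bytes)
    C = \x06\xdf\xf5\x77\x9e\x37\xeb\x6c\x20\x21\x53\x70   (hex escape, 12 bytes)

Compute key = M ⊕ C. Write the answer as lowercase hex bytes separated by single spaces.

Since C = M ⊕ key, XORing both sides with M gives key = M ⊕ C.
b5 XOR 06 = b3
1c XOR df = c3
e0 XOR f5 = 15
3b XOR 77 = 4c
20 XOR 9e = be
cf XOR 37 = f8
b0 XOR eb = 5b
57 XOR 6c = 3b
ef XOR 20 = cf
9f XOR 21 = be
0a XOR 53 = 59
af XOR 70 = df

b3 c3 15 4c be f8 5b 3b cf be 59 df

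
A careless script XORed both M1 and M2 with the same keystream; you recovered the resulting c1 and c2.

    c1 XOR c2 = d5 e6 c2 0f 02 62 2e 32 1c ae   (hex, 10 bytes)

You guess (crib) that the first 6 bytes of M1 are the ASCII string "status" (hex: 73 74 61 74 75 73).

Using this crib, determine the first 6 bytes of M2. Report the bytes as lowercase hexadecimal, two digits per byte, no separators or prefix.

a692a37b7711

Since c1 ⊕ c2 = M1 ⊕ M2, XORing with the guessed M1 bytes yields the corresponding M2 bytes: M2 = (c1 ⊕ c2) ⊕ M1.
d5 ^ 73 = a6
e6 ^ 74 = 92
c2 ^ 61 = a3
0f ^ 74 = 7b
02 ^ 75 = 77
62 ^ 73 = 11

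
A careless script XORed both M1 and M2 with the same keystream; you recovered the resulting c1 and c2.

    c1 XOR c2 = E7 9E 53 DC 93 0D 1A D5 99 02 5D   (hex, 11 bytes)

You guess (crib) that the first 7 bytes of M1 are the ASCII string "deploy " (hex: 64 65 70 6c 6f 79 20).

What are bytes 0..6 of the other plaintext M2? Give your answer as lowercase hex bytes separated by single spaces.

Since c1 ⊕ c2 = M1 ⊕ M2, XORing with the guessed M1 bytes yields the corresponding M2 bytes: M2 = (c1 ⊕ c2) ⊕ M1.
e7 xor 64 = 83
9e xor 65 = fb
53 xor 70 = 23
dc xor 6c = b0
93 xor 6f = fc
0d xor 79 = 74
1a xor 20 = 3a

83 fb 23 b0 fc 74 3a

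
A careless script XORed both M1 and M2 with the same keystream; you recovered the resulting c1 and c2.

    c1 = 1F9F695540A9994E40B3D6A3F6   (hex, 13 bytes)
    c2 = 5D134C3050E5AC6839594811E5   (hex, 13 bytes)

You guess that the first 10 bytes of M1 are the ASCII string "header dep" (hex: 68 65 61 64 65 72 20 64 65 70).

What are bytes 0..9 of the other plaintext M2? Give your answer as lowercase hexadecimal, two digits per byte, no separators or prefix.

2ae94401753e15421c9a

First, c1 ⊕ c2 = (M1 ⊕ K) ⊕ (M2 ⊕ K) = M1 ⊕ M2, so the key drops out. Then M2 = (M1 ⊕ M2) ⊕ M1 over the first 10 bytes.
byte 0: (1f xor 5d) xor 68 = 42 xor 68 = 2a
byte 1: (9f xor 13) xor 65 = 8c xor 65 = e9
byte 2: (69 xor 4c) xor 61 = 25 xor 61 = 44
byte 3: (55 xor 30) xor 64 = 65 xor 64 = 01
byte 4: (40 xor 50) xor 65 = 10 xor 65 = 75
byte 5: (a9 xor e5) xor 72 = 4c xor 72 = 3e
byte 6: (99 xor ac) xor 20 = 35 xor 20 = 15
byte 7: (4e xor 68) xor 64 = 26 xor 64 = 42
byte 8: (40 xor 39) xor 65 = 79 xor 65 = 1c
byte 9: (b3 xor 59) xor 70 = ea xor 70 = 9a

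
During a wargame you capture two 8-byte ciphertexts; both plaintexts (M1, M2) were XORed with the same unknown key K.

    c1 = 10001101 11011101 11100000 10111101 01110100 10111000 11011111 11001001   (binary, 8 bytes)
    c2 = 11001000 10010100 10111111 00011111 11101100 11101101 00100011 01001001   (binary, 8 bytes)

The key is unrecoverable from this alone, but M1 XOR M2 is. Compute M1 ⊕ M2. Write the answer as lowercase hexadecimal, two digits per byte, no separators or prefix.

45495fa29855fc80

c1 ⊕ c2 = (M1 ⊕ K) ⊕ (M2 ⊕ K) = M1 ⊕ M2 — the shared key cancels under XOR.
8d XOR c8 = 45
dd XOR 94 = 49
e0 XOR bf = 5f
bd XOR 1f = a2
74 XOR ec = 98
b8 XOR ed = 55
df XOR 23 = fc
c9 XOR 49 = 80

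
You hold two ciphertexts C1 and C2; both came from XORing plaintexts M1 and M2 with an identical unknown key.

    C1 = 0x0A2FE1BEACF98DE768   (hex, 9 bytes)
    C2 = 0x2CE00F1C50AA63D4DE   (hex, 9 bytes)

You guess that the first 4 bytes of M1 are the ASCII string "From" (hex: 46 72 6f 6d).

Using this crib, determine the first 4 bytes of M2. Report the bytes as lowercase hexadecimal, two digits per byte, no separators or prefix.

60bd81cf

First, C1 ⊕ C2 = (M1 ⊕ K) ⊕ (M2 ⊕ K) = M1 ⊕ M2, so the key drops out. Then M2 = (M1 ⊕ M2) ⊕ M1 over the first 4 bytes.
byte 0: (0a XOR 2c) XOR 46 = 26 XOR 46 = 60
byte 1: (2f XOR e0) XOR 72 = cf XOR 72 = bd
byte 2: (e1 XOR 0f) XOR 6f = ee XOR 6f = 81
byte 3: (be XOR 1c) XOR 6d = a2 XOR 6d = cf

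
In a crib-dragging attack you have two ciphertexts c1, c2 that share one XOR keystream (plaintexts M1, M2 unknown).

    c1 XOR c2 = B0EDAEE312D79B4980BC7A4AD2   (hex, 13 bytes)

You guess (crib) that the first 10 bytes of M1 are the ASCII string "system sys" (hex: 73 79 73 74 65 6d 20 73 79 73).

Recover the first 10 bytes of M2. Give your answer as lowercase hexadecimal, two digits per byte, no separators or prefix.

c394dd9777babb3af9cf

Since c1 ⊕ c2 = M1 ⊕ M2, XORing with the guessed M1 bytes yields the corresponding M2 bytes: M2 = (c1 ⊕ c2) ⊕ M1.
byte 0: b0 ^ 73 = c3
byte 1: ed ^ 79 = 94
byte 2: ae ^ 73 = dd
byte 3: e3 ^ 74 = 97
byte 4: 12 ^ 65 = 77
byte 5: d7 ^ 6d = ba
byte 6: 9b ^ 20 = bb
byte 7: 49 ^ 73 = 3a
byte 8: 80 ^ 79 = f9
byte 9: bc ^ 73 = cf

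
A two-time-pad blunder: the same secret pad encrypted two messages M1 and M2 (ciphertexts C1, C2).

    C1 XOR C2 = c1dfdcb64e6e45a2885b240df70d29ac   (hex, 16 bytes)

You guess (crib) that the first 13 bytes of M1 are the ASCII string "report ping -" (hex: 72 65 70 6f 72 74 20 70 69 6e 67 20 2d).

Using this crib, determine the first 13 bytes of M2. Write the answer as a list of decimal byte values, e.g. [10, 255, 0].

[179, 186, 172, 217, 60, 26, 101, 210, 225, 53, 67, 45, 218]

Since C1 ⊕ C2 = M1 ⊕ M2, XORing with the guessed M1 bytes yields the corresponding M2 bytes: M2 = (C1 ⊕ C2) ⊕ M1.
byte 0: c1 xor 72 = b3
byte 1: df xor 65 = ba
byte 2: dc xor 70 = ac
byte 3: b6 xor 6f = d9
byte 4: 4e xor 72 = 3c
byte 5: 6e xor 74 = 1a
byte 6: 45 xor 20 = 65
byte 7: a2 xor 70 = d2
byte 8: 88 xor 69 = e1
byte 9: 5b xor 6e = 35
byte 10: 24 xor 67 = 43
byte 11: 0d xor 20 = 2d
byte 12: f7 xor 2d = da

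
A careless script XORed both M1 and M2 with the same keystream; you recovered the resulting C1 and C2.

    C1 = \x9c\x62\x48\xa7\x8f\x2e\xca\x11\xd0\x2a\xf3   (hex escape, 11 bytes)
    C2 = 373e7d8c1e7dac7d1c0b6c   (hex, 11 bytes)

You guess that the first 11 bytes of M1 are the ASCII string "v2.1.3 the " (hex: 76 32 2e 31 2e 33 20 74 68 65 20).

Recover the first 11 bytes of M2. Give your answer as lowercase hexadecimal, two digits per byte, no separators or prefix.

dd6e1b1abf604618a444bf

First, C1 ⊕ C2 = (M1 ⊕ K) ⊕ (M2 ⊕ K) = M1 ⊕ M2, so the key drops out. Then M2 = (M1 ⊕ M2) ⊕ M1 over the first 11 bytes.
byte 0: (9c XOR 37) XOR 76 = ab XOR 76 = dd
byte 1: (62 XOR 3e) XOR 32 = 5c XOR 32 = 6e
byte 2: (48 XOR 7d) XOR 2e = 35 XOR 2e = 1b
byte 3: (a7 XOR 8c) XOR 31 = 2b XOR 31 = 1a
byte 4: (8f XOR 1e) XOR 2e = 91 XOR 2e = bf
byte 5: (2e XOR 7d) XOR 33 = 53 XOR 33 = 60
byte 6: (ca XOR ac) XOR 20 = 66 XOR 20 = 46
byte 7: (11 XOR 7d) XOR 74 = 6c XOR 74 = 18
byte 8: (d0 XOR 1c) XOR 68 = cc XOR 68 = a4
byte 9: (2a XOR 0b) XOR 65 = 21 XOR 65 = 44
byte 10: (f3 XOR 6c) XOR 20 = 9f XOR 20 = bf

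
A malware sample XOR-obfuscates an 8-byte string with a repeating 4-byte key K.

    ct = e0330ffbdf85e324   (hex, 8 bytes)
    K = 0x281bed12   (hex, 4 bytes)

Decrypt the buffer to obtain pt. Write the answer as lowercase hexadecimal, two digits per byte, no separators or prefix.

c828e2e9f79e0e36

The 4-byte key repeats, so the effective keystream is 28 1b ed 12 28 1b ed 12.
byte 0: e0 XOR 28 = c8
byte 1: 33 XOR 1b = 28
byte 2: 0f XOR ed = e2
byte 3: fb XOR 12 = e9
byte 4: df XOR 28 = f7
byte 5: 85 XOR 1b = 9e
byte 6: e3 XOR ed = 0e
byte 7: 24 XOR 12 = 36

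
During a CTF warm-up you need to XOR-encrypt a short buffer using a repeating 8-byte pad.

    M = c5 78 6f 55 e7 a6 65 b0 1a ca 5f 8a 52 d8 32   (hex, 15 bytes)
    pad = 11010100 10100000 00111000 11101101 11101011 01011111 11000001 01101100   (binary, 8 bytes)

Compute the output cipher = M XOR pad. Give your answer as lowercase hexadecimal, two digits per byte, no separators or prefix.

The 8-byte key repeats, so the effective keystream is d4 a0 38 ed eb 5f c1 6c d4 a0 38 ed eb 5f c1.
byte 0: 197 ⊕ 212 =  17
byte 1: 120 ⊕ 160 = 216
byte 2: 111 ⊕  56 =  87
byte 3:  85 ⊕ 237 = 184
byte 4: 231 ⊕ 235 =  12
byte 5: 166 ⊕  95 = 249
byte 6: 101 ⊕ 193 = 164
byte 7: 176 ⊕ 108 = 220
byte 8:  26 ⊕ 212 = 206
byte 9: 202 ⊕ 160 = 106
byte 10:  95 ⊕  56 = 103
byte 11: 138 ⊕ 237 = 103
byte 12:  82 ⊕ 235 = 185
byte 13: 216 ⊕  95 = 135
byte 14:  50 ⊕ 193 = 243

11d857b80cf9a4dcce6a6767b987f3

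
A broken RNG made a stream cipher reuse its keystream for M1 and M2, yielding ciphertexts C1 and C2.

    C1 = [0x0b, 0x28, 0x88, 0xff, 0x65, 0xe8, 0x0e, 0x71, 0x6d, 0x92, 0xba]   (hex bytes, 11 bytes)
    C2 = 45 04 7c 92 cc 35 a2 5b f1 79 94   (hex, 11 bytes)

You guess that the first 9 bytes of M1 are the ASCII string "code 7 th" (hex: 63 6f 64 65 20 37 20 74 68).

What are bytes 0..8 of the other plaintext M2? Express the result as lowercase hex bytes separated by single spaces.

2d 43 90 08 89 ea 8c 5e f4

First, C1 ⊕ C2 = (M1 ⊕ K) ⊕ (M2 ⊕ K) = M1 ⊕ M2, so the key drops out. Then M2 = (M1 ⊕ M2) ⊕ M1 over the first 9 bytes.
byte 0: (0b ^ 45) ^ 63 = 4e ^ 63 = 2d
byte 1: (28 ^ 04) ^ 6f = 2c ^ 6f = 43
byte 2: (88 ^ 7c) ^ 64 = f4 ^ 64 = 90
byte 3: (ff ^ 92) ^ 65 = 6d ^ 65 = 08
byte 4: (65 ^ cc) ^ 20 = a9 ^ 20 = 89
byte 5: (e8 ^ 35) ^ 37 = dd ^ 37 = ea
byte 6: (0e ^ a2) ^ 20 = ac ^ 20 = 8c
byte 7: (71 ^ 5b) ^ 74 = 2a ^ 74 = 5e
byte 8: (6d ^ f1) ^ 68 = 9c ^ 68 = f4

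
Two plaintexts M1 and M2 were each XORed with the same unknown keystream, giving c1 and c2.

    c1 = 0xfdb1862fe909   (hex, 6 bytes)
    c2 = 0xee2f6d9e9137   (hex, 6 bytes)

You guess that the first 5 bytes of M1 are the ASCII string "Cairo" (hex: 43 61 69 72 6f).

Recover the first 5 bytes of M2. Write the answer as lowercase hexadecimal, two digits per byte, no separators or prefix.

First, c1 ⊕ c2 = (M1 ⊕ K) ⊕ (M2 ⊕ K) = M1 ⊕ M2, so the key drops out. Then M2 = (M1 ⊕ M2) ⊕ M1 over the first 5 bytes.
byte 0: (fd XOR ee) XOR 43 = 13 XOR 43 = 50
byte 1: (b1 XOR 2f) XOR 61 = 9e XOR 61 = ff
byte 2: (86 XOR 6d) XOR 69 = eb XOR 69 = 82
byte 3: (2f XOR 9e) XOR 72 = b1 XOR 72 = c3
byte 4: (e9 XOR 91) XOR 6f = 78 XOR 6f = 17

50ff82c317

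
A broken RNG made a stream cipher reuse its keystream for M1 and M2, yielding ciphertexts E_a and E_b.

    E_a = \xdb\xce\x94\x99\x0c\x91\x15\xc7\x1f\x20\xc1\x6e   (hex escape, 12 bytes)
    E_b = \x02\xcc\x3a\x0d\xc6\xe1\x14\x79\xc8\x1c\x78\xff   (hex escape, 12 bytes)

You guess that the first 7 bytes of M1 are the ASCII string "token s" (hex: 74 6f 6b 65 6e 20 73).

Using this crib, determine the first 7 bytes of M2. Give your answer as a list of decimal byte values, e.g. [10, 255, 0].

First, E_a ⊕ E_b = (M1 ⊕ K) ⊕ (M2 ⊕ K) = M1 ⊕ M2, so the key drops out. Then M2 = (M1 ⊕ M2) ⊕ M1 over the first 7 bytes.
byte 0: (db ⊕ 02) ⊕ 74 = d9 ⊕ 74 = ad
byte 1: (ce ⊕ cc) ⊕ 6f = 02 ⊕ 6f = 6d
byte 2: (94 ⊕ 3a) ⊕ 6b = ae ⊕ 6b = c5
byte 3: (99 ⊕ 0d) ⊕ 65 = 94 ⊕ 65 = f1
byte 4: (0c ⊕ c6) ⊕ 6e = ca ⊕ 6e = a4
byte 5: (91 ⊕ e1) ⊕ 20 = 70 ⊕ 20 = 50
byte 6: (15 ⊕ 14) ⊕ 73 = 01 ⊕ 73 = 72

[173, 109, 197, 241, 164, 80, 114]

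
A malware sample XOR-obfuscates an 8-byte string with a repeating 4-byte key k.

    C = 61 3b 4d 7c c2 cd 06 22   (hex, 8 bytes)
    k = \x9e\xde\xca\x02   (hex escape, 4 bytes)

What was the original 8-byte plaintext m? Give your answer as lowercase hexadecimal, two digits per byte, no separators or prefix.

The 4-byte key repeats, so the effective keystream is 9e de ca 02 9e de ca 02.
byte 0:  97 ^ 158 = 255
byte 1:  59 ^ 222 = 229
byte 2:  77 ^ 202 = 135
byte 3: 124 ^   2 = 126
byte 4: 194 ^ 158 =  92
byte 5: 205 ^ 222 =  19
byte 6:   6 ^ 202 = 204
byte 7:  34 ^   2 =  32

ffe5877e5c13cc20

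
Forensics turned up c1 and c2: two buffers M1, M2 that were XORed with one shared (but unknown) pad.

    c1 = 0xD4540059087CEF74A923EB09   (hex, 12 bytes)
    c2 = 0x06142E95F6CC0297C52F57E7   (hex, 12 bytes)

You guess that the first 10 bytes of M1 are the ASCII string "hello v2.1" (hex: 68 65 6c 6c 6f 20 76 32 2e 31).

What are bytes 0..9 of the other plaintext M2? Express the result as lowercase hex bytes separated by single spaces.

First, c1 ⊕ c2 = (M1 ⊕ K) ⊕ (M2 ⊕ K) = M1 ⊕ M2, so the key drops out. Then M2 = (M1 ⊕ M2) ⊕ M1 over the first 10 bytes.
byte 0: (d4 ⊕ 06) ⊕ 68 = d2 ⊕ 68 = ba
byte 1: (54 ⊕ 14) ⊕ 65 = 40 ⊕ 65 = 25
byte 2: (00 ⊕ 2e) ⊕ 6c = 2e ⊕ 6c = 42
byte 3: (59 ⊕ 95) ⊕ 6c = cc ⊕ 6c = a0
byte 4: (08 ⊕ f6) ⊕ 6f = fe ⊕ 6f = 91
byte 5: (7c ⊕ cc) ⊕ 20 = b0 ⊕ 20 = 90
byte 6: (ef ⊕ 02) ⊕ 76 = ed ⊕ 76 = 9b
byte 7: (74 ⊕ 97) ⊕ 32 = e3 ⊕ 32 = d1
byte 8: (a9 ⊕ c5) ⊕ 2e = 6c ⊕ 2e = 42
byte 9: (23 ⊕ 2f) ⊕ 31 = 0c ⊕ 31 = 3d

ba 25 42 a0 91 90 9b d1 42 3d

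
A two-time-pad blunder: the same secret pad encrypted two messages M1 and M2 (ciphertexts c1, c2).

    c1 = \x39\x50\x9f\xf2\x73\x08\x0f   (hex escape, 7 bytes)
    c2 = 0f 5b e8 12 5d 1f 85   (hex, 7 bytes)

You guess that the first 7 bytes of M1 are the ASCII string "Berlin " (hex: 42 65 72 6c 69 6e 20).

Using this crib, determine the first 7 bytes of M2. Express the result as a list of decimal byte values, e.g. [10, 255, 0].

First, c1 ⊕ c2 = (M1 ⊕ K) ⊕ (M2 ⊕ K) = M1 ⊕ M2, so the key drops out. Then M2 = (M1 ⊕ M2) ⊕ M1 over the first 7 bytes.
byte 0: (39 XOR 0f) XOR 42 = 36 XOR 42 = 74
byte 1: (50 XOR 5b) XOR 65 = 0b XOR 65 = 6e
byte 2: (9f XOR e8) XOR 72 = 77 XOR 72 = 05
byte 3: (f2 XOR 12) XOR 6c = e0 XOR 6c = 8c
byte 4: (73 XOR 5d) XOR 69 = 2e XOR 69 = 47
byte 5: (08 XOR 1f) XOR 6e = 17 XOR 6e = 79
byte 6: (0f XOR 85) XOR 20 = 8a XOR 20 = aa

[116, 110, 5, 140, 71, 121, 170]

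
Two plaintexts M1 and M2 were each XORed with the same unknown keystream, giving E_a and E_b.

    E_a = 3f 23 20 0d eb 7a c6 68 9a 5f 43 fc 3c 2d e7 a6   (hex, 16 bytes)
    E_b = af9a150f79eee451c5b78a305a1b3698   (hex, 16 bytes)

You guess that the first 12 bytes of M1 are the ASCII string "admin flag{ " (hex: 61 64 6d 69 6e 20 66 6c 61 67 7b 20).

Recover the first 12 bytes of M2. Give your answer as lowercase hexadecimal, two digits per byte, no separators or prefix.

First, E_a ⊕ E_b = (M1 ⊕ K) ⊕ (M2 ⊕ K) = M1 ⊕ M2, so the key drops out. Then M2 = (M1 ⊕ M2) ⊕ M1 over the first 12 bytes.
byte 0: (3f xor af) xor 61 = 90 xor 61 = f1
byte 1: (23 xor 9a) xor 64 = b9 xor 64 = dd
byte 2: (20 xor 15) xor 6d = 35 xor 6d = 58
byte 3: (0d xor 0f) xor 69 = 02 xor 69 = 6b
byte 4: (eb xor 79) xor 6e = 92 xor 6e = fc
byte 5: (7a xor ee) xor 20 = 94 xor 20 = b4
byte 6: (c6 xor e4) xor 66 = 22 xor 66 = 44
byte 7: (68 xor 51) xor 6c = 39 xor 6c = 55
byte 8: (9a xor c5) xor 61 = 5f xor 61 = 3e
byte 9: (5f xor b7) xor 67 = e8 xor 67 = 8f
byte 10: (43 xor 8a) xor 7b = c9 xor 7b = b2
byte 11: (fc xor 30) xor 20 = cc xor 20 = ec

f1dd586bfcb444553e8fb2ec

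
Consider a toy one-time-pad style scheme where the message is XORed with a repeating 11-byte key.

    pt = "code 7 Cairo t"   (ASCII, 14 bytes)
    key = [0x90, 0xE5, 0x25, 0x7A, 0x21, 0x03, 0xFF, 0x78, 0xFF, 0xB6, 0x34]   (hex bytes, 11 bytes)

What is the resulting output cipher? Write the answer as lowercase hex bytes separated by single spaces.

The 11-byte key repeats, so the effective keystream is 90 e5 25 7a 21 03 ff 78 ff b6 34 90 e5 25.
byte 0: 63 XOR 90 = f3
byte 1: 6f XOR e5 = 8a
byte 2: 64 XOR 25 = 41
byte 3: 65 XOR 7a = 1f
byte 4: 20 XOR 21 = 01
byte 5: 37 XOR 03 = 34
byte 6: 20 XOR ff = df
byte 7: 43 XOR 78 = 3b
byte 8: 61 XOR ff = 9e
byte 9: 69 XOR b6 = df
byte 10: 72 XOR 34 = 46
byte 11: 6f XOR 90 = ff
byte 12: 20 XOR e5 = c5
byte 13: 74 XOR 25 = 51

f3 8a 41 1f 01 34 df 3b 9e df 46 ff c5 51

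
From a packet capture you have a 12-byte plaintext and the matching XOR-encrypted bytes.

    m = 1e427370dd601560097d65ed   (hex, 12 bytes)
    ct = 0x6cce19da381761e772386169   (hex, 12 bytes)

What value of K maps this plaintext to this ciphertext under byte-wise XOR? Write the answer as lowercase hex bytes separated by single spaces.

Since ct = m ⊕ K, XORing both sides with m gives K = m ⊕ ct.
byte 0: 1e XOR 6c = 72
byte 1: 42 XOR ce = 8c
byte 2: 73 XOR 19 = 6a
byte 3: 70 XOR da = aa
byte 4: dd XOR 38 = e5
byte 5: 60 XOR 17 = 77
byte 6: 15 XOR 61 = 74
byte 7: 60 XOR e7 = 87
byte 8: 09 XOR 72 = 7b
byte 9: 7d XOR 38 = 45
byte 10: 65 XOR 61 = 04
byte 11: ed XOR 69 = 84

72 8c 6a aa e5 77 74 87 7b 45 04 84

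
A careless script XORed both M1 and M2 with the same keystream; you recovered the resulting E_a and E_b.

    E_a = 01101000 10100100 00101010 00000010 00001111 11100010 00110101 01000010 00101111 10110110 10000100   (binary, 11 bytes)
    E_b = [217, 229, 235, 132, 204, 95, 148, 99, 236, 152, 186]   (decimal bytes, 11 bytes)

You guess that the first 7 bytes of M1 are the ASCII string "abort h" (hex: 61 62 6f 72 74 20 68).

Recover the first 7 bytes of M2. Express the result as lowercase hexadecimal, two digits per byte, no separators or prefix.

First, E_a ⊕ E_b = (M1 ⊕ K) ⊕ (M2 ⊕ K) = M1 ⊕ M2, so the key drops out. Then M2 = (M1 ⊕ M2) ⊕ M1 over the first 7 bytes.
byte 0: (68 ⊕ d9) ⊕ 61 = b1 ⊕ 61 = d0
byte 1: (a4 ⊕ e5) ⊕ 62 = 41 ⊕ 62 = 23
byte 2: (2a ⊕ eb) ⊕ 6f = c1 ⊕ 6f = ae
byte 3: (02 ⊕ 84) ⊕ 72 = 86 ⊕ 72 = f4
byte 4: (0f ⊕ cc) ⊕ 74 = c3 ⊕ 74 = b7
byte 5: (e2 ⊕ 5f) ⊕ 20 = bd ⊕ 20 = 9d
byte 6: (35 ⊕ 94) ⊕ 68 = a1 ⊕ 68 = c9

d023aef4b79dc9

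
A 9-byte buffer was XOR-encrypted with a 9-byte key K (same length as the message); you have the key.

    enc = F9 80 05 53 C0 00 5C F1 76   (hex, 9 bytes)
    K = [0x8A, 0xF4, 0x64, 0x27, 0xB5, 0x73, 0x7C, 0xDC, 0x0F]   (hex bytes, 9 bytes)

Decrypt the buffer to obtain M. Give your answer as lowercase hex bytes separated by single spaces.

XOR is its own inverse, so applying the key byte-wise gives the result directly.
249 xor 138 = 115
128 xor 244 = 116
  5 xor 100 =  97
 83 xor  39 = 116
192 xor 181 = 117
  0 xor 115 = 115
 92 xor 124 =  32
241 xor 220 =  45
118 xor  15 = 121

73 74 61 74 75 73 20 2d 79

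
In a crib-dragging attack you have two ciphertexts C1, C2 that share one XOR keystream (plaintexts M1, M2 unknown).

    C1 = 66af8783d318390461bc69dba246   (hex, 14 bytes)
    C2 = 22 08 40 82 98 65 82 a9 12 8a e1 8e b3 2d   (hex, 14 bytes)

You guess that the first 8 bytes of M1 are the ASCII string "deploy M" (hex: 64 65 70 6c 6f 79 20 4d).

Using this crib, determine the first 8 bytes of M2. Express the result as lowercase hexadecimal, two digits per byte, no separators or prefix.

First, C1 ⊕ C2 = (M1 ⊕ K) ⊕ (M2 ⊕ K) = M1 ⊕ M2, so the key drops out. Then M2 = (M1 ⊕ M2) ⊕ M1 over the first 8 bytes.
byte 0: (66 ⊕ 22) ⊕ 64 = 44 ⊕ 64 = 20
byte 1: (af ⊕ 08) ⊕ 65 = a7 ⊕ 65 = c2
byte 2: (87 ⊕ 40) ⊕ 70 = c7 ⊕ 70 = b7
byte 3: (83 ⊕ 82) ⊕ 6c = 01 ⊕ 6c = 6d
byte 4: (d3 ⊕ 98) ⊕ 6f = 4b ⊕ 6f = 24
byte 5: (18 ⊕ 65) ⊕ 79 = 7d ⊕ 79 = 04
byte 6: (39 ⊕ 82) ⊕ 20 = bb ⊕ 20 = 9b
byte 7: (04 ⊕ a9) ⊕ 4d = ad ⊕ 4d = e0

20c2b76d24049be0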